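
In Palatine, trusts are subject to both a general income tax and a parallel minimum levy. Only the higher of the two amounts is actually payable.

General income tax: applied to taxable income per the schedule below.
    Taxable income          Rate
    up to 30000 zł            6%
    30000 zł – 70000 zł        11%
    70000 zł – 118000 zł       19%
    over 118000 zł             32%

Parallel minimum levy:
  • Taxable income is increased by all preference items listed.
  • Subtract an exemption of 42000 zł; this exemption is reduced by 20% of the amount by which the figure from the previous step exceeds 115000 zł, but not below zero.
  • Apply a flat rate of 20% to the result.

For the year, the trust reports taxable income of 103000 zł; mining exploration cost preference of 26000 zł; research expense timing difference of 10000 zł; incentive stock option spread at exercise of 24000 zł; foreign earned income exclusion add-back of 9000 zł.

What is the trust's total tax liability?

Parallel minimum levy:
  Adjusted income: 103000 zł + 26000 zł + 10000 zł + 24000 zł + 9000 zł = 172000 zł
  Exemption: 42000 zł − 20% × (172000 zł − 115000 zł) = 42000 zł − 11400 zł = 30600 zł
  Base: 172000 zł − 30600 zł = 141400 zł
  141400 zł × 20% = 28280 zł

General income tax:
  30000 zł × 6% = 1800 zł
  40000 zł × 11% = 4400 zł
  33000 zł × 19% = 6270 zł
  → 12470 zł

28280 zł > 12470 zł, so the parallel minimum levy is the binding amount.

28280 zł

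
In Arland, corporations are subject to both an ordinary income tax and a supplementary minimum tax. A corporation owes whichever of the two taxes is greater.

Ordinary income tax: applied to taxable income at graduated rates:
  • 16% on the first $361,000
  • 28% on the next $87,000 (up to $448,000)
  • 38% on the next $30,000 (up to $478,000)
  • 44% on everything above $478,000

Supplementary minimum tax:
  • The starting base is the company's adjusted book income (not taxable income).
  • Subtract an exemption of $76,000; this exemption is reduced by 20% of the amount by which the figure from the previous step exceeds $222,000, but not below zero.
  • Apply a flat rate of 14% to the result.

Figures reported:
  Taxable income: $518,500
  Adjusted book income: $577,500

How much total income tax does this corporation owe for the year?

Ordinary income tax:
  $361,000 × 16% = $57,760
  $87,000 × 28% = $24,360
  $30,000 × 38% = $11,400
  $40,500 × 44% = $17,820
  → $111,340

Supplementary minimum tax:
  Base (adjusted book income): $577,500
  Exemption: $76,000 − 20% × ($577,500 − $222,000) = $76,000 − $71,100 = $4,900
  Base: $577,500 − $4,900 = $572,600
  $572,600 × 14% = $80,164

$111,340 > $80,164, so the ordinary income tax governs.

$111,340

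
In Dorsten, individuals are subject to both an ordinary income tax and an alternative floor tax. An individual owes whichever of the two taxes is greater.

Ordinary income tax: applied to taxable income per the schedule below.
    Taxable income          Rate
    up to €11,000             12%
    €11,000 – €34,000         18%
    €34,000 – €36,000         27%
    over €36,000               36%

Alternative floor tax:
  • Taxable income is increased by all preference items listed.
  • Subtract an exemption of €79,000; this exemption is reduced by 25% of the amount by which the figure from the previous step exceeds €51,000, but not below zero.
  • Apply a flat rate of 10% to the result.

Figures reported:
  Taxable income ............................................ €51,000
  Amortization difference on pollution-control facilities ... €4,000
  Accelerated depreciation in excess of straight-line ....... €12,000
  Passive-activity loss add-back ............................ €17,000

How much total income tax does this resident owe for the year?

€11,400

Ordinary income tax:
  €11,000 × 12% = €1,320
  €23,000 × 18% = €4,140
  €2,000 × 27% = €540
  €15,000 × 36% = €5,400
  → €11,400

Alternative floor tax:
  Adjusted income: €51,000 + €4,000 + €12,000 + €17,000 = €84,000
  Exemption: €79,000 − 25% × (€84,000 − €51,000) = €79,000 − €8,250 = €70,750
  Base: €84,000 − €70,750 = €13,250
  €13,250 × 10% = €1,325

€11,400 > €1,325, so the ordinary income tax governs.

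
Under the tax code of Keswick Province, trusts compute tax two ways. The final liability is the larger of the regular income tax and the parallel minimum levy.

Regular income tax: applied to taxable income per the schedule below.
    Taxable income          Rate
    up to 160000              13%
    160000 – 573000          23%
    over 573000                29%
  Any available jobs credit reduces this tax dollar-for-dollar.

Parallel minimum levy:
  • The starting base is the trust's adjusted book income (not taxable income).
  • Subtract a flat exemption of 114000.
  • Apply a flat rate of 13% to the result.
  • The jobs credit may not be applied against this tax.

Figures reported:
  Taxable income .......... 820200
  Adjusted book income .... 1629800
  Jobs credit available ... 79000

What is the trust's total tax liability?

197054

Parallel minimum levy:
  Base (adjusted book income): 1629800
  Less exemption 114000 → base 1515800
  1515800 × 13% = 197054

Regular income tax:
  160000 × 13% = 20800
  413000 × 23% = 94990
  247200 × 29% = 71688
  → 187478
  Less jobs credit 79000 → 108478

197054 > 108478, so the parallel minimum levy is the binding amount.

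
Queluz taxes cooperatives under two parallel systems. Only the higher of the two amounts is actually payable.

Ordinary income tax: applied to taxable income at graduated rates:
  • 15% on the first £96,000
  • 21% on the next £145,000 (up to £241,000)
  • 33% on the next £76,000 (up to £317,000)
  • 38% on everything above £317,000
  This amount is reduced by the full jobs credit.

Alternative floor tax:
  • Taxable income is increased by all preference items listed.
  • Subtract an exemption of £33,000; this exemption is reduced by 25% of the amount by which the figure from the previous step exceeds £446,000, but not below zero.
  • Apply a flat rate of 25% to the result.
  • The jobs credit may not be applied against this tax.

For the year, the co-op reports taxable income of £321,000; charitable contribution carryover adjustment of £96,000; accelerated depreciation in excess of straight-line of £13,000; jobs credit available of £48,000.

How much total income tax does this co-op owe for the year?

Alternative floor tax:
  Adjusted income: £321,000 + £96,000 + £13,000 = £430,000
  Exemption: £430,000 ≤ £446,000, so full £33,000 applies
  Base: £430,000 − £33,000 = £397,000
  £397,000 × 25% = £99,250

Ordinary income tax:
  £96,000 × 15% = £14,400
  £145,000 × 21% = £30,450
  £76,000 × 33% = £25,080
  £4,000 × 38% = £1,520
  → £71,450
  Less jobs credit £48,000 → £23,450

£99,250 > £23,450, so the alternative floor tax is the binding amount.

£99,250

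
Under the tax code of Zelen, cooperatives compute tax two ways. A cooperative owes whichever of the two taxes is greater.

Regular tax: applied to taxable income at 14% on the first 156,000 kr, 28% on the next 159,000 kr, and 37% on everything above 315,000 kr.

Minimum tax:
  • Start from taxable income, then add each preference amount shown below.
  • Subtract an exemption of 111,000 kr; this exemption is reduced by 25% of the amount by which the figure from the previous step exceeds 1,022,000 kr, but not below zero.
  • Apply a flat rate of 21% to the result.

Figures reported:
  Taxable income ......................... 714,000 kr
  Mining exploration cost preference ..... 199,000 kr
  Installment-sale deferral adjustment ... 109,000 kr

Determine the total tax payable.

213,990 kr

Minimum tax:
  Adjusted income: 714,000 kr + 199,000 kr + 109,000 kr = 1,022,000 kr
  Exemption: 1,022,000 kr ≤ 1,022,000 kr, so full 111,000 kr applies
  Base: 1,022,000 kr − 111,000 kr = 911,000 kr
  911,000 kr × 21% = 191,310 kr

Regular tax:
  156,000 kr × 14% = 21,840 kr
  159,000 kr × 28% = 44,520 kr
  399,000 kr × 37% = 147,630 kr
  → 213,990 kr

213,990 kr > 191,310 kr, so the regular tax governs.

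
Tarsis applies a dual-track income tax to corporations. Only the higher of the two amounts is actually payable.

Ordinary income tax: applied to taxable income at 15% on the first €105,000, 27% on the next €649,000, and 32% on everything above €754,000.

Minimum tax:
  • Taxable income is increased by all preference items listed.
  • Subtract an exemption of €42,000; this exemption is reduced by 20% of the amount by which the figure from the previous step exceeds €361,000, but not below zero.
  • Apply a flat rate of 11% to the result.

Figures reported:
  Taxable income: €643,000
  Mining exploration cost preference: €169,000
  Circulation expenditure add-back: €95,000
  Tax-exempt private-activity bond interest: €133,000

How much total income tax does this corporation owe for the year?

€161,010

Minimum tax:
  Adjusted income: €643,000 + €169,000 + €95,000 + €133,000 = €1,040,000
  Exemption: 20% × (€1,040,000 − €361,000) = €135,800 ≥ €42,000, so the exemption is fully phased out
  Base: €1,040,000 − €0 = €1,040,000
  €1,040,000 × 11% = €114,400

Ordinary income tax:
  €105,000 × 15% = €15,750
  €538,000 × 27% = €145,260
  → €161,010

€161,010 > €114,400, so the ordinary income tax governs.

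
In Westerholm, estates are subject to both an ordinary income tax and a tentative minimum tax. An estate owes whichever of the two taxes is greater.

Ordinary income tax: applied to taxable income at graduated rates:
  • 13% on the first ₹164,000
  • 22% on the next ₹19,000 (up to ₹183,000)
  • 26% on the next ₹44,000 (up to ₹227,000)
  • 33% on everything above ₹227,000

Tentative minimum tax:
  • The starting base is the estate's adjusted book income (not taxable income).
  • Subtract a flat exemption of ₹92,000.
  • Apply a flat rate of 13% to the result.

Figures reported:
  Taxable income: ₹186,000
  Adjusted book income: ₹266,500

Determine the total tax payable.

Ordinary income tax:
  ₹164,000 × 13% = ₹21,320
  ₹19,000 × 22% = ₹4,180
  ₹3,000 × 26% = ₹780
  → ₹26,280

Tentative minimum tax:
  Base (adjusted book income): ₹266,500
  Less exemption ₹92,000 → base ₹174,500
  ₹174,500 × 13% = ₹22,685

₹26,280 > ₹22,685, so the ordinary income tax governs.

₹26,280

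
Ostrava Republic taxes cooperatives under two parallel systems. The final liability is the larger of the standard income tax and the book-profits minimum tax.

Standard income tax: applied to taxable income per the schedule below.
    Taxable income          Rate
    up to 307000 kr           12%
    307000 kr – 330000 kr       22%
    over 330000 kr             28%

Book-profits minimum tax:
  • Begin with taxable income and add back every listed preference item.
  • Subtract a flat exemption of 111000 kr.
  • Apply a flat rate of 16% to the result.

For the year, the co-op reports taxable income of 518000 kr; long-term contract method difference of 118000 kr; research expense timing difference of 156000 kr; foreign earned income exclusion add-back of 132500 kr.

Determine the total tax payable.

Standard income tax:
  307000 kr × 12% = 36840 kr
  23000 kr × 22% = 5060 kr
  188000 kr × 28% = 52640 kr
  → 94540 kr

Book-profits minimum tax:
  Adjusted income: 518000 kr + 118000 kr + 156000 kr + 132500 kr = 924500 kr
  Less exemption 111000 kr → base 813500 kr
  813500 kr × 16% = 130160 kr

130160 kr > 94540 kr, so the book-profits minimum tax is the binding amount.

130160 kr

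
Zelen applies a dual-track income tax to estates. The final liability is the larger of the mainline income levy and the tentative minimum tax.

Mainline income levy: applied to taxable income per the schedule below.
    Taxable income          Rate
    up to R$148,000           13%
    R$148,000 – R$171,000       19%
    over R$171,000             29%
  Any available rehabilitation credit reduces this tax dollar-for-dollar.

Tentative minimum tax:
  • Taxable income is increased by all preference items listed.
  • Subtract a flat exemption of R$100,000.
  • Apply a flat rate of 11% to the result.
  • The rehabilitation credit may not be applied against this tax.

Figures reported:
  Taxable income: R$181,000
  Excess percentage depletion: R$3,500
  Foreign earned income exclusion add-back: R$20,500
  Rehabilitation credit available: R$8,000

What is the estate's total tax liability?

R$18,510

Mainline income levy:
  R$148,000 × 13% = R$19,240
  R$23,000 × 19% = R$4,370
  R$10,000 × 29% = R$2,900
  → R$26,510
  Less rehabilitation credit R$8,000 → R$18,510

Tentative minimum tax:
  Adjusted income: R$181,000 + R$3,500 + R$20,500 = R$205,000
  Less exemption R$100,000 → base R$105,000
  R$105,000 × 11% = R$11,550

R$18,510 > R$11,550, so the mainline income levy governs.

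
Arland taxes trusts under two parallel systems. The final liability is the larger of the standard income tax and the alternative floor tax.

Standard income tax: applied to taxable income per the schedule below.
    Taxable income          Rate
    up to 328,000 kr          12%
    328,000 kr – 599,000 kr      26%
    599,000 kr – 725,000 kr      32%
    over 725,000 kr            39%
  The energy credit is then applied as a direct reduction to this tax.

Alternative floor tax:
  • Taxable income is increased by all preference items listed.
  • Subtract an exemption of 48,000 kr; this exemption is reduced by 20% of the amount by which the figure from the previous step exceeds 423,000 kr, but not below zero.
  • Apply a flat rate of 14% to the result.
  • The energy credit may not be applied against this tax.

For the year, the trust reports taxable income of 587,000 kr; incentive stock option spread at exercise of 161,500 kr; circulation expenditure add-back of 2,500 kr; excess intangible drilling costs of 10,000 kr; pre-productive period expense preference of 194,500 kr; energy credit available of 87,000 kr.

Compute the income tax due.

Standard income tax:
  328,000 kr × 12% = 39,360 kr
  259,000 kr × 26% = 67,340 kr
  → 106,700 kr
  Less energy credit 87,000 kr → 19,700 kr

Alternative floor tax:
  Adjusted income: 587,000 kr + 161,500 kr + 2,500 kr + 10,000 kr + 194,500 kr = 955,500 kr
  Exemption: 20% × (955,500 kr − 423,000 kr) = 106,500 kr ≥ 48,000 kr, so the exemption is fully phased out
  Base: 955,500 kr − 0 kr = 955,500 kr
  955,500 kr × 14% = 133,770 kr

133,770 kr > 19,700 kr, so the alternative floor tax is the binding amount.

133,770 kr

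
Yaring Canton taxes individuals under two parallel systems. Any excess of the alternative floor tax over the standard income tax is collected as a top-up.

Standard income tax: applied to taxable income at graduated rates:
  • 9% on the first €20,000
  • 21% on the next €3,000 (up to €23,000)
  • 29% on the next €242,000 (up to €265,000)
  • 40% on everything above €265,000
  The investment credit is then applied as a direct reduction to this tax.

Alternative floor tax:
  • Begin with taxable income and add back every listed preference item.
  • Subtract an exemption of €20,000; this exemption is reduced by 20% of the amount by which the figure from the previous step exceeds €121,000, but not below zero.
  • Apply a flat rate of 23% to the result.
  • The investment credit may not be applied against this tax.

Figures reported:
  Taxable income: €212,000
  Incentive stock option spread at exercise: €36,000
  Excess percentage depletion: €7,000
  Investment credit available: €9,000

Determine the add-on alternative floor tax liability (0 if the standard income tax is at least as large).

€10,410

Alternative floor tax:
  Adjusted income: €212,000 + €36,000 + €7,000 = €255,000
  Exemption: 20% × (€255,000 − €121,000) = €26,800 ≥ €20,000, so the exemption is fully phased out
  Base: €255,000 − €0 = €255,000
  €255,000 × 23% = €58,650

Standard income tax:
  €20,000 × 9% = €1,800
  €3,000 × 21% = €630
  €189,000 × 29% = €54,810
  → €57,240
  Less investment credit €9,000 → €48,240

Excess of alternative floor tax over standard income tax: €58,650 − €48,240 = €10,410.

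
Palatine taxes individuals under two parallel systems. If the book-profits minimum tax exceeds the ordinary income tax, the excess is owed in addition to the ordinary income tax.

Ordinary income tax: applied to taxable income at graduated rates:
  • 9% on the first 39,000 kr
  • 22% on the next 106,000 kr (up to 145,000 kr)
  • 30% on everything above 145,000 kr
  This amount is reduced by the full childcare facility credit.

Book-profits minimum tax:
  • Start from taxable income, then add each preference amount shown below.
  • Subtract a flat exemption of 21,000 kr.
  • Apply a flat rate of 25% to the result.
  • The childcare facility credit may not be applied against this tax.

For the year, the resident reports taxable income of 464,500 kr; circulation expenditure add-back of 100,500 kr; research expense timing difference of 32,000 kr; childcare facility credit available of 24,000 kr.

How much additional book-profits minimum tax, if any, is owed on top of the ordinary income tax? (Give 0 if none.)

45,320 kr

Book-profits minimum tax:
  Adjusted income: 464,500 kr + 100,500 kr + 32,000 kr = 597,000 kr
  Less exemption 21,000 kr → base 576,000 kr
  576,000 kr × 25% = 144,000 kr

Ordinary income tax:
  39,000 kr × 9% = 3,510 kr
  106,000 kr × 22% = 23,320 kr
  319,500 kr × 30% = 95,850 kr
  → 122,680 kr
  Less childcare facility credit 24,000 kr → 98,680 kr

Excess of book-profits minimum tax over ordinary income tax: 144,000 kr − 98,680 kr = 45,320 kr.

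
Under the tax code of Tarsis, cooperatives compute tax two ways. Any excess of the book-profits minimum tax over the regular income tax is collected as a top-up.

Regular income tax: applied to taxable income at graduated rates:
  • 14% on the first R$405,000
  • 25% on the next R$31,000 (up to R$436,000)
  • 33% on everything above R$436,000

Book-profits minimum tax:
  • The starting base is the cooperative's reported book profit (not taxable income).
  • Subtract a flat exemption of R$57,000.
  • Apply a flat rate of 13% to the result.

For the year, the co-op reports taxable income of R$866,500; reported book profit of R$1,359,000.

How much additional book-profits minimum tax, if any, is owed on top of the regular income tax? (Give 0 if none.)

Regular income tax:
  R$405,000 × 14% = R$56,700
  R$31,000 × 25% = R$7,750
  R$430,500 × 33% = R$142,065
  → R$206,515

Book-profits minimum tax:
  Base (reported book profit): R$1,359,000
  Less exemption R$57,000 → base R$1,302,000
  R$1,302,000 × 13% = R$169,260

R$169,260 ≤ R$206,515, so no add-on is due.

R$0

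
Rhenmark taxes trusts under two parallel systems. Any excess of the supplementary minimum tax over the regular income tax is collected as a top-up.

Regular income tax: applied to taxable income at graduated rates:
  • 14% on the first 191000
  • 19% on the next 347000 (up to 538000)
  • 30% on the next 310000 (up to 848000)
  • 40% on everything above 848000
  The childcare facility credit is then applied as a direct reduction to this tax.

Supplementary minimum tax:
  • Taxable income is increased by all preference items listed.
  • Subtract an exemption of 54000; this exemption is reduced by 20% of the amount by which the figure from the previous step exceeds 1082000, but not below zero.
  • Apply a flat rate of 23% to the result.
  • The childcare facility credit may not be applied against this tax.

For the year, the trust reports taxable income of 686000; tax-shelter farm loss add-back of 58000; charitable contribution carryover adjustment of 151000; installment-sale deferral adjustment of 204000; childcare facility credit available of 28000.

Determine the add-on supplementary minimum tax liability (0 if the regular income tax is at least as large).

132062

Regular income tax:
  191000 × 14% = 26740
  347000 × 19% = 65930
  148000 × 30% = 44400
  → 137070
  Less childcare facility credit 28000 → 109070

Supplementary minimum tax:
  Adjusted income: 686000 + 58000 + 151000 + 204000 = 1099000
  Exemption: 54000 − 20% × (1099000 − 1082000) = 54000 − 3400 = 50600
  Base: 1099000 − 50600 = 1048400
  1048400 × 23% = 241132

Excess of supplementary minimum tax over regular income tax: 241132 − 109070 = 132062.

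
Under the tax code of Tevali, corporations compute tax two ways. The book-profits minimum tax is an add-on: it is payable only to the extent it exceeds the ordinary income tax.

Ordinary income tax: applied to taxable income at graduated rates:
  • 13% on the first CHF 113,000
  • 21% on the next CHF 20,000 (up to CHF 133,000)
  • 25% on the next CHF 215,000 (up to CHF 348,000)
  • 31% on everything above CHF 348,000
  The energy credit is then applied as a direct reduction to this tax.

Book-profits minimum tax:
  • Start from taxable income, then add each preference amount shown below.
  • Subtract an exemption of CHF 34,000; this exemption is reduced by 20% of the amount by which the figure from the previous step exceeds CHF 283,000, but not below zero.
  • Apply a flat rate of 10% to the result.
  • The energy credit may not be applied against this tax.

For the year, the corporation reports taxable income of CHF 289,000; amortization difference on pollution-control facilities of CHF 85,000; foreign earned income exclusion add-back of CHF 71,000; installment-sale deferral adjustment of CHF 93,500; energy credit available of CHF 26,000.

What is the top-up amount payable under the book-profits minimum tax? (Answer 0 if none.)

Ordinary income tax:
  CHF 113,000 × 13% = CHF 14,690
  CHF 20,000 × 21% = CHF 4,200
  CHF 156,000 × 25% = CHF 39,000
  → CHF 57,890
  Less energy credit CHF 26,000 → CHF 31,890

Book-profits minimum tax:
  Adjusted income: CHF 289,000 + CHF 85,000 + CHF 71,000 + CHF 93,500 = CHF 538,500
  Exemption: 20% × (CHF 538,500 − CHF 283,000) = CHF 51,100 ≥ CHF 34,000, so the exemption is fully phased out
  Base: CHF 538,500 − CHF 0 = CHF 538,500
  CHF 538,500 × 10% = CHF 53,850

Excess of book-profits minimum tax over ordinary income tax: CHF 53,850 − CHF 31,890 = CHF 21,960.

CHF 21,960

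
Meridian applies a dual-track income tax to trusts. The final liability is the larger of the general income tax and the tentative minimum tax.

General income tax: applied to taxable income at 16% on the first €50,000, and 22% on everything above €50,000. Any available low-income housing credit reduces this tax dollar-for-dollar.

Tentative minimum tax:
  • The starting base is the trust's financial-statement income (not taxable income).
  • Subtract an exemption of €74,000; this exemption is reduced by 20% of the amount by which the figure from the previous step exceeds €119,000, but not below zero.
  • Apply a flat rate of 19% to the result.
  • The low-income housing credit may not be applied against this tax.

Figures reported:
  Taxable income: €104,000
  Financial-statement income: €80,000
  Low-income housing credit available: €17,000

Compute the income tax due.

€2,880

Tentative minimum tax:
  Base (financial-statement income): €80,000
  Exemption: €80,000 ≤ €119,000, so full €74,000 applies
  Base: €80,000 − €74,000 = €6,000
  €6,000 × 19% = €1,140

General income tax:
  €50,000 × 16% = €8,000
  €54,000 × 22% = €11,880
  → €19,880
  Less low-income housing credit €17,000 → €2,880

€2,880 > €1,140, so the general income tax governs.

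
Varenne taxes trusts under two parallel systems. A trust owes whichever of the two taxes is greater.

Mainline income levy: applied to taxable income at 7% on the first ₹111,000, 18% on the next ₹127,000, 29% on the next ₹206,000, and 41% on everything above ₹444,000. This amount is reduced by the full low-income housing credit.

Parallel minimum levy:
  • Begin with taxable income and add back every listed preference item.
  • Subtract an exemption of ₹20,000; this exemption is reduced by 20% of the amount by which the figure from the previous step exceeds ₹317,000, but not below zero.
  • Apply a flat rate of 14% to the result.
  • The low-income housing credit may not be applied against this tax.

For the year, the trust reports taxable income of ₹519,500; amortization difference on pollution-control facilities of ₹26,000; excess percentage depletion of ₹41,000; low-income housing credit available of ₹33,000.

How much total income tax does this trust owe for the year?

Mainline income levy:
  ₹111,000 × 7% = ₹7,770
  ₹127,000 × 18% = ₹22,860
  ₹206,000 × 29% = ₹59,740
  ₹75,500 × 41% = ₹30,955
  → ₹121,325
  Less low-income housing credit ₹33,000 → ₹88,325

Parallel minimum levy:
  Adjusted income: ₹519,500 + ₹26,000 + ₹41,000 = ₹586,500
  Exemption: 20% × (₹586,500 − ₹317,000) = ₹53,900 ≥ ₹20,000, so the exemption is fully phased out
  Base: ₹586,500 − ₹0 = ₹586,500
  ₹586,500 × 14% = ₹82,110

₹88,325 > ₹82,110, so the mainline income levy governs.

₹88,325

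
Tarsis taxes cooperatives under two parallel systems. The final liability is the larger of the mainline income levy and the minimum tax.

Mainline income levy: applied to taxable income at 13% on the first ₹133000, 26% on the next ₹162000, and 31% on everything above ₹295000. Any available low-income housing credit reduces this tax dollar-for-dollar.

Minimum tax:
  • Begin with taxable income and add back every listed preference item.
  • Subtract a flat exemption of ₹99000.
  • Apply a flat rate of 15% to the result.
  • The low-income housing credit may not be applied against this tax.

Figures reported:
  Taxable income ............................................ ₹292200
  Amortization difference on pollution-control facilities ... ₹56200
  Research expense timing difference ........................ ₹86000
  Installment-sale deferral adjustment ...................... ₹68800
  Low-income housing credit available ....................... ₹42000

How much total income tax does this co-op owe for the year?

Minimum tax:
  Adjusted income: ₹292200 + ₹56200 + ₹86000 + ₹68800 = ₹503200
  Less exemption ₹99000 → base ₹404200
  ₹404200 × 15% = ₹60630

Mainline income levy:
  ₹133000 × 13% = ₹17290
  ₹159200 × 26% = ₹41392
  → ₹58682
  Less low-income housing credit ₹42000 → ₹16682

₹60630 > ₹16682, so the minimum tax is the binding amount.

₹60630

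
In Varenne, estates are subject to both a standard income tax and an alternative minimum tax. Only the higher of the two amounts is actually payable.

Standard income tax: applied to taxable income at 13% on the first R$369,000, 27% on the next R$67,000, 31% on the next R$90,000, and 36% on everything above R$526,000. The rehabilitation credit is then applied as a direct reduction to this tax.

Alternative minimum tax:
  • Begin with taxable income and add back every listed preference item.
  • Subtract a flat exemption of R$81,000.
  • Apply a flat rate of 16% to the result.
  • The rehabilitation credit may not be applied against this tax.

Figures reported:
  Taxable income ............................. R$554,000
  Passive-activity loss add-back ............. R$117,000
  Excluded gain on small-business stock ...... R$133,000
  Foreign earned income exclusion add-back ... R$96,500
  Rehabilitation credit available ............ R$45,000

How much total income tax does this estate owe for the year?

Alternative minimum tax:
  Adjusted income: R$554,000 + R$117,000 + R$133,000 + R$96,500 = R$900,500
  Less exemption R$81,000 → base R$819,500
  R$819,500 × 16% = R$131,120

Standard income tax:
  R$369,000 × 13% = R$47,970
  R$67,000 × 27% = R$18,090
  R$90,000 × 31% = R$27,900
  R$28,000 × 36% = R$10,080
  → R$104,040
  Less rehabilitation credit R$45,000 → R$59,040

R$131,120 > R$59,040, so the alternative minimum tax is the binding amount.

R$131,120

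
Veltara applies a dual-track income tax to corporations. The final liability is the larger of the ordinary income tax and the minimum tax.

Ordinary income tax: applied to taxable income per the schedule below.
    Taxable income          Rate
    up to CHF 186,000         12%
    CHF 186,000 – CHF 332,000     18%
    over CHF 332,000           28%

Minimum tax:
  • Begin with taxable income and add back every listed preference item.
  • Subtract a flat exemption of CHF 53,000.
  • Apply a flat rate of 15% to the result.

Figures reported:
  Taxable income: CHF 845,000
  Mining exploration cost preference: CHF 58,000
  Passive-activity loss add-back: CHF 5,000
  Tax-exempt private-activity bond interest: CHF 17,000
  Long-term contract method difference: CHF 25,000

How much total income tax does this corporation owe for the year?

Minimum tax:
  Adjusted income: CHF 845,000 + CHF 58,000 + CHF 5,000 + CHF 17,000 + CHF 25,000 = CHF 950,000
  Less exemption CHF 53,000 → base CHF 897,000
  CHF 897,000 × 15% = CHF 134,550

Ordinary income tax:
  CHF 186,000 × 12% = CHF 22,320
  CHF 146,000 × 18% = CHF 26,280
  CHF 513,000 × 28% = CHF 143,640
  → CHF 192,240

CHF 192,240 > CHF 134,550, so the ordinary income tax governs.

CHF 192,240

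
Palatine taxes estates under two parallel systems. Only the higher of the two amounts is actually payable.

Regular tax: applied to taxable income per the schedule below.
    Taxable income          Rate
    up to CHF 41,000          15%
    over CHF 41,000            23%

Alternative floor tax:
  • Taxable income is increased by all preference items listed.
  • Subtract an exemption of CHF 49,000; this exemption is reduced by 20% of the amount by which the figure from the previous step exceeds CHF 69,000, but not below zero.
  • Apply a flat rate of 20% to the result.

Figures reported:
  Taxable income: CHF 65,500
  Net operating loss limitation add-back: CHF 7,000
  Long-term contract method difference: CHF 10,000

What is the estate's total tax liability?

CHF 11,785

Regular tax:
  CHF 41,000 × 15% = CHF 6,150
  CHF 24,500 × 23% = CHF 5,635
  → CHF 11,785

Alternative floor tax:
  Adjusted income: CHF 65,500 + CHF 7,000 + CHF 10,000 = CHF 82,500
  Exemption: CHF 49,000 − 20% × (CHF 82,500 − CHF 69,000) = CHF 49,000 − CHF 2,700 = CHF 46,300
  Base: CHF 82,500 − CHF 46,300 = CHF 36,200
  CHF 36,200 × 20% = CHF 7,240

CHF 11,785 > CHF 7,240, so the regular tax governs.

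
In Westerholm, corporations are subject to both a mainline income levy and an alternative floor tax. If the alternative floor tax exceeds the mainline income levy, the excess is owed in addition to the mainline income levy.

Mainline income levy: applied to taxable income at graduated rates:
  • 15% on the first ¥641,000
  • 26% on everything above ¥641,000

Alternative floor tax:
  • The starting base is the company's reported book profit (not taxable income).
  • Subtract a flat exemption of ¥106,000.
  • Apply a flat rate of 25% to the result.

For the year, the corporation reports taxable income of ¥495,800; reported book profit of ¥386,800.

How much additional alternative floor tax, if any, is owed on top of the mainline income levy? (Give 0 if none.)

¥0

Alternative floor tax:
  Base (reported book profit): ¥386,800
  Less exemption ¥106,000 → base ¥280,800
  ¥280,800 × 25% = ¥70,200

Mainline income levy:
  ¥495,800 × 15% = ¥74,370

¥70,200 ≤ ¥74,370, so no add-on is due.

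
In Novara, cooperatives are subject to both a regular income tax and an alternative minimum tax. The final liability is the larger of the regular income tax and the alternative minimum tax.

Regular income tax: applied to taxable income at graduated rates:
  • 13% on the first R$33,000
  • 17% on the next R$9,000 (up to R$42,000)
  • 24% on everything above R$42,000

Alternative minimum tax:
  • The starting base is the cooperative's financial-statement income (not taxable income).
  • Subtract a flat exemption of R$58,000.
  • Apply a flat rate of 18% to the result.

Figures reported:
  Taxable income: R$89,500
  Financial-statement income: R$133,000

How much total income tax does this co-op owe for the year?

Regular income tax:
  R$33,000 × 13% = R$4,290
  R$9,000 × 17% = R$1,530
  R$47,500 × 24% = R$11,400
  → R$17,220

Alternative minimum tax:
  Base (financial-statement income): R$133,000
  Less exemption R$58,000 → base R$75,000
  R$75,000 × 18% = R$13,500

R$17,220 > R$13,500, so the regular income tax governs.

R$17,220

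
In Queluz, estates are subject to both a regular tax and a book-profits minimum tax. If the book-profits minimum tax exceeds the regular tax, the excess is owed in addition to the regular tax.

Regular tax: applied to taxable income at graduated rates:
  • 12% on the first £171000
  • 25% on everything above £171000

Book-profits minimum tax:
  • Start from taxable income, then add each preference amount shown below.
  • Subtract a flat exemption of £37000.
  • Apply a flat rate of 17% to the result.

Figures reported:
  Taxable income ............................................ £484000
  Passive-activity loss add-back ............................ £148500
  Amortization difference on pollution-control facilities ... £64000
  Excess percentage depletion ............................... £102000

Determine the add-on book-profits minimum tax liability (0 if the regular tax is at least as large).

£30685

Regular tax:
  £171000 × 12% = £20520
  £313000 × 25% = £78250
  → £98770

Book-profits minimum tax:
  Adjusted income: £484000 + £148500 + £64000 + £102000 = £798500
  Less exemption £37000 → base £761500
  £761500 × 17% = £129455

Excess of book-profits minimum tax over regular tax: £129455 − £98770 = £30685.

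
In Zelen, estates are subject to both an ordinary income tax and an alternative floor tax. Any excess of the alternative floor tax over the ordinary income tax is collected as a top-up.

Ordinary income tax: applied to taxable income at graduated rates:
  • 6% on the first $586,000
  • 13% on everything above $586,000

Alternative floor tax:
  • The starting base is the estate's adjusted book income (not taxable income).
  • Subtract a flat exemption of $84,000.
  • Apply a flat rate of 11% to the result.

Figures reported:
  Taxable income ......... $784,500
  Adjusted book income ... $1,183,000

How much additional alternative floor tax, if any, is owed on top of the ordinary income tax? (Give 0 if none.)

$59,925

Ordinary income tax:
  $586,000 × 6% = $35,160
  $198,500 × 13% = $25,805
  → $60,965

Alternative floor tax:
  Base (adjusted book income): $1,183,000
  Less exemption $84,000 → base $1,099,000
  $1,099,000 × 11% = $120,890

Excess of alternative floor tax over ordinary income tax: $120,890 − $60,965 = $59,925.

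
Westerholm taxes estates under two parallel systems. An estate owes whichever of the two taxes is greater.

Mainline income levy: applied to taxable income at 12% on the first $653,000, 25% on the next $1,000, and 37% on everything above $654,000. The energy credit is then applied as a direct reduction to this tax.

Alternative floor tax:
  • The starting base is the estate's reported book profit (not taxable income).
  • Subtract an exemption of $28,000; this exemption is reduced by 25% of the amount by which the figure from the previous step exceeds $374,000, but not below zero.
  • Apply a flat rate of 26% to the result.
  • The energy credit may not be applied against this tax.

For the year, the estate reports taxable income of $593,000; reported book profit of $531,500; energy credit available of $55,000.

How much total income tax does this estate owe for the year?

Mainline income levy:
  $593,000 × 12% = $71,160
  Less energy credit $55,000 → $16,160

Alternative floor tax:
  Base (reported book profit): $531,500
  Exemption: 25% × ($531,500 − $374,000) = $39,375 ≥ $28,000, so the exemption is fully phased out
  Base: $531,500 − $0 = $531,500
  $531,500 × 26% = $138,190

$138,190 > $16,160, so the alternative floor tax is the binding amount.

$138,190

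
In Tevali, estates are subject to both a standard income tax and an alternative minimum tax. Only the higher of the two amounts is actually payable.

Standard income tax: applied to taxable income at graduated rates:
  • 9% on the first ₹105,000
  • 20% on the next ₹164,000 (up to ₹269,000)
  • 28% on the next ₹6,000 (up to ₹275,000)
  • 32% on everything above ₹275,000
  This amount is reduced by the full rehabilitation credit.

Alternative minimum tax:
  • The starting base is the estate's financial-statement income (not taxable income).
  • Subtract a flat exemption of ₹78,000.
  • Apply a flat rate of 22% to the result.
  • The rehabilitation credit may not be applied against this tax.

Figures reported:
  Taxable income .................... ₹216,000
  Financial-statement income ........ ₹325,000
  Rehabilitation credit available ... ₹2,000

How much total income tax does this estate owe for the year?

₹54,340

Alternative minimum tax:
  Base (financial-statement income): ₹325,000
  Less exemption ₹78,000 → base ₹247,000
  ₹247,000 × 22% = ₹54,340

Standard income tax:
  ₹105,000 × 9% = ₹9,450
  ₹111,000 × 20% = ₹22,200
  → ₹31,650
  Less rehabilitation credit ₹2,000 → ₹29,650

₹54,340 > ₹29,650, so the alternative minimum tax is the binding amount.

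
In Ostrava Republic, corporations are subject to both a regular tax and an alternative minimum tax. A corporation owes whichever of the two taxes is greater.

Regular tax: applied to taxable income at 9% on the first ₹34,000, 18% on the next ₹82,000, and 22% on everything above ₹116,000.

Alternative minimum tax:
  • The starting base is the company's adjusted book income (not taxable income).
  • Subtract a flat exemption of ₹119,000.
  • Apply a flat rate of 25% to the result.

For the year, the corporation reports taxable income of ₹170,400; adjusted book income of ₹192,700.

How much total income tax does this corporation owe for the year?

Alternative minimum tax:
  Base (adjusted book income): ₹192,700
  Less exemption ₹119,000 → base ₹73,700
  ₹73,700 × 25% = ₹18,425

Regular tax:
  ₹34,000 × 9% = ₹3,060
  ₹82,000 × 18% = ₹14,760
  ₹54,400 × 22% = ₹11,968
  → ₹29,788

₹29,788 > ₹18,425, so the regular tax governs.

₹29,788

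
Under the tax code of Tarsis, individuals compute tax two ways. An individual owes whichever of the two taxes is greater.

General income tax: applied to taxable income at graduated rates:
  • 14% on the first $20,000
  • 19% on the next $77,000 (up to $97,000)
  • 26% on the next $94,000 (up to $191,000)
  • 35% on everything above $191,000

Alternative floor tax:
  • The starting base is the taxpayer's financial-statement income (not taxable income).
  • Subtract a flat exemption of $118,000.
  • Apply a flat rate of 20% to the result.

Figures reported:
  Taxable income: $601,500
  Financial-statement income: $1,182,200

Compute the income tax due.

$212,840

Alternative floor tax:
  Base (financial-statement income): $1,182,200
  Less exemption $118,000 → base $1,064,200
  $1,064,200 × 20% = $212,840

General income tax:
  $20,000 × 14% = $2,800
  $77,000 × 19% = $14,630
  $94,000 × 26% = $24,440
  $410,500 × 35% = $143,675
  → $185,545

$212,840 > $185,545, so the alternative floor tax is the binding amount.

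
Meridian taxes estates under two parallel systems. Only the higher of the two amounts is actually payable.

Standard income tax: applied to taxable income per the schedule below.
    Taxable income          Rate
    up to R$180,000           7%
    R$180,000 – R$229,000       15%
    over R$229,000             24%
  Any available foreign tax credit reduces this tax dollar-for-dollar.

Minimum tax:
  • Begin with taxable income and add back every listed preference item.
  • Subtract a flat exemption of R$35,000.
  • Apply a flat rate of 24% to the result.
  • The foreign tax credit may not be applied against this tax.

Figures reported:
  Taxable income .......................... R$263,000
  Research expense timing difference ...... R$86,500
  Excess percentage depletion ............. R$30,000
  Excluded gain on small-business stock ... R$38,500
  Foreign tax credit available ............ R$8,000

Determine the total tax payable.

R$91,920

Minimum tax:
  Adjusted income: R$263,000 + R$86,500 + R$30,000 + R$38,500 = R$418,000
  Less exemption R$35,000 → base R$383,000
  R$383,000 × 24% = R$91,920

Standard income tax:
  R$180,000 × 7% = R$12,600
  R$49,000 × 15% = R$7,350
  R$34,000 × 24% = R$8,160
  → R$28,110
  Less foreign tax credit R$8,000 → R$20,110

R$91,920 > R$20,110, so the minimum tax is the binding amount.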